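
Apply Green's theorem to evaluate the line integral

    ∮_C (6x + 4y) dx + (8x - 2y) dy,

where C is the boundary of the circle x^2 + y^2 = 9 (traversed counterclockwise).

Green's theorem converts the closed line integral into a double integral over the enclosed region D:

    ∮_C P dx + Q dy = ∬_D (∂Q/∂x - ∂P/∂y) dA.

Here P = 6x + 4y, Q = 8x - 2y, so

    ∂Q/∂x = 8,    ∂P/∂y = 4,
    ∂Q/∂x - ∂P/∂y = 4.

D is the region x^2 + y^2 ≤ 9. Evaluating the double integral:

In polar coordinates (x = r cos θ, y = r sin θ, dA = r dr dθ) the integrand becomes 4, so

    ∬_D (4) dA = ∫_0^{2π} ∫_0^{3} (4) · r dr dθ.

Inner (r from 0 to 3): 18.
Outer (θ from 0 to 2π): 36π.

Therefore ∮_C P dx + Q dy = 36π.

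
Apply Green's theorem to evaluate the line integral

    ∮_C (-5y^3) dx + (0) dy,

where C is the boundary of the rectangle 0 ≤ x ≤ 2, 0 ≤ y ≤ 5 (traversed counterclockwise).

Green's theorem converts the closed line integral into a double integral over the enclosed region D:

    ∮_C P dx + Q dy = ∬_D (∂Q/∂x - ∂P/∂y) dA.

Here P = -5y^3, Q = 0, so

    ∂Q/∂x = 0,    ∂P/∂y = -15y^2,
    ∂Q/∂x - ∂P/∂y = 15y^2.

D is the region 0 ≤ x ≤ 2, 0 ≤ y ≤ 5. Evaluating the double integral:

    ∬_D (15y^2) dA = ∫_0^{2} ∫_0^{5} (15y^2) dy dx.

Inner (y from 0 to 5): 625.
Outer (x from 0 to 2): 1250.

Therefore ∮_C P dx + Q dy = 1250.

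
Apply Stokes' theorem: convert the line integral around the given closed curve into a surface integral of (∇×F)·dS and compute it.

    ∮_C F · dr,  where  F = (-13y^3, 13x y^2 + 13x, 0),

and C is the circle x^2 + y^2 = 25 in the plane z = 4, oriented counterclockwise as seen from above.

Let S be the flat disk x^2 + y^2 ≤ 25 in the plane z = 4, with upward unit normal n̂ = ẑ. By Stokes' theorem,

    ∮_C F · dr = ∬_S (∇ × F) · n̂ dS = ∬_D (curl F)_z dA,

where D is the disk x^2 + y^2 ≤ 25.

Compute the curl of F = (-13y^3, 13x y^2 + 13x, 0):
    (∇ × F)_x = ∂F_z/∂y - ∂F_y/∂z = 0,
    (∇ × F)_y = ∂F_x/∂z - ∂F_z/∂x = 0,
    (∇ × F)_z = ∂F_y/∂x - ∂F_x/∂y = 52y^2 + 13.

On z = 4, (curl F)_z = 52y^2 + 13.

Convert to polar (x = r cos θ, y = r sin θ, dA = r dr dθ); the integrand becomes 52r^2sin(θ)^2 + 13, so

    ∬_D (curl F)_z dA = ∫_0^{2π} ∫_0^{5} (52r^2sin(θ)^2 + 13) · r dr dθ.

Inner (r from 0 to 5): 8125sin(θ)^2 + 325/2.
Outer (θ from 0 to 2π): 8450π.

Therefore ∮_C F · dr = 8450π.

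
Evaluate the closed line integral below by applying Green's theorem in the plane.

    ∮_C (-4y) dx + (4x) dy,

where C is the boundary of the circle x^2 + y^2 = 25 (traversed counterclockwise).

Green's theorem converts the closed line integral into a double integral over the enclosed region D:

    ∮_C P dx + Q dy = ∬_D (∂Q/∂x - ∂P/∂y) dA.

Here P = -4y, Q = 4x, so

    ∂Q/∂x = 4,    ∂P/∂y = -4,
    ∂Q/∂x - ∂P/∂y = 8.

D is the region x^2 + y^2 ≤ 25. Evaluating the double integral:

In polar coordinates (x = r cos θ, y = r sin θ, dA = r dr dθ) the integrand becomes 8, so

    ∬_D (8) dA = ∫_0^{2π} ∫_0^{5} (8) · r dr dθ.

Inner (r from 0 to 5): 100.
Outer (θ from 0 to 2π): 200π.

Therefore ∮_C P dx + Q dy = 200π.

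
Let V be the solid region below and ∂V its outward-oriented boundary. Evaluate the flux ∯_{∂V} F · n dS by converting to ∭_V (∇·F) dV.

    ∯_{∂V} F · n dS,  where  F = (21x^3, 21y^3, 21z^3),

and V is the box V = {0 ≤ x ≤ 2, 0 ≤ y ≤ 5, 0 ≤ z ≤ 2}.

By the divergence theorem,

    ∯_{∂V} F · n dS = ∭_V (∇ · F) dV.

Compute the divergence:
    ∇ · F = ∂F_x/∂x + ∂F_y/∂y + ∂F_z/∂z = 63x^2 + 63y^2 + 63z^2.

V is a rectangular box, so dV = dx dy dz with 0 ≤ x ≤ 2, 0 ≤ y ≤ 5, 0 ≤ z ≤ 2.

Integrate (63x^2 + 63y^2 + 63z^2) over V as an iterated integral:

    ∭_V (∇·F) dV = ∫_0^{2} ∫_0^{5} ∫_0^{2} (63x^2 + 63y^2 + 63z^2) dz dy dx.

Inner (z from 0 to 2): 126x^2 + 126y^2 + 168.
Middle (y from 0 to 5): 630x^2 + 6090.
Outer (x from 0 to 2): 13860.

Therefore ∯_{∂V} F · n dS = 13860.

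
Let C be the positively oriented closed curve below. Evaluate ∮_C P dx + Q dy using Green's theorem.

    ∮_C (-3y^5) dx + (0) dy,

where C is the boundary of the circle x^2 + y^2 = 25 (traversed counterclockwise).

Green's theorem converts the closed line integral into a double integral over the enclosed region D:

    ∮_C P dx + Q dy = ∬_D (∂Q/∂x - ∂P/∂y) dA.

Here P = -3y^5, Q = 0, so

    ∂Q/∂x = 0,    ∂P/∂y = -15y^4,
    ∂Q/∂x - ∂P/∂y = 15y^4.

D is the region x^2 + y^2 ≤ 25. Evaluating the double integral:

In polar coordinates (x = r cos θ, y = r sin θ, dA = r dr dθ) the integrand becomes 15r^4sin(θ)^4, so

    ∬_D (15y^4) dA = ∫_0^{2π} ∫_0^{5} (15r^4sin(θ)^4) · r dr dθ.

Inner (r from 0 to 5): 78125sin(θ)^4/2.
Outer (θ from 0 to 2π): 234375π/8.

Therefore ∮_C P dx + Q dy = 234375π/8.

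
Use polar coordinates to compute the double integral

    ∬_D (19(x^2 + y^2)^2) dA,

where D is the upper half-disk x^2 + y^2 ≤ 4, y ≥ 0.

The region D is 0 ≤ r ≤ 2, 0 ≤ θ ≤ π in polar coordinates, where x = r cos(θ), y = r sin(θ), and dA = r dr dθ.

Under the substitution, the integrand becomes 19r^4, so

    ∬_D (19(x^2 + y^2)^2) dA = ∫_{0}^{π} ∫_{0}^{2} (19r^4) · r dr dθ.

Inner integral (in r): ∫_{0}^{2} (19r^4) · r dr = 608/3.

Outer integral (in θ): ∫_{0}^{π} (608/3) dθ = 608π/3.

Therefore ∬_D (19(x^2 + y^2)^2) dA = 608π/3.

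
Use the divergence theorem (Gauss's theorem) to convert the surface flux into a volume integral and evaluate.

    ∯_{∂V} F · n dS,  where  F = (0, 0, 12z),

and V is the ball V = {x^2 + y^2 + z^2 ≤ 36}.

By the divergence theorem,

    ∯_{∂V} F · n dS = ∭_V (∇ · F) dV.

Compute the divergence:
    ∇ · F = ∂F_x/∂x + ∂F_y/∂y + ∂F_z/∂z = 0 + 0 + 12 = 12.

In spherical coordinates, x = ρ sin(φ) cos(θ), y = ρ sin(φ) sin(θ), z = ρ cos(φ), dV = ρ^2 sin(φ) dρ dφ dθ, with 0 ≤ ρ ≤ 6, 0 ≤ φ ≤ π, 0 ≤ θ ≤ 2π.

The integrand, after substitution and multiplying by the volume element, becomes (12) · ρ^2 sin(φ), so

    ∭_V (∇·F) dV = ∫_0^{2π} ∫_0^{π} ∫_0^{6} (12) · ρ^2 sin(φ) dρ dφ dθ.

Inner (ρ from 0 to 6): 864sin(φ).
Middle (φ from 0 to π): 1728.
Outer (θ from 0 to 2π): 3456π.

Therefore ∯_{∂V} F · n dS = 3456π.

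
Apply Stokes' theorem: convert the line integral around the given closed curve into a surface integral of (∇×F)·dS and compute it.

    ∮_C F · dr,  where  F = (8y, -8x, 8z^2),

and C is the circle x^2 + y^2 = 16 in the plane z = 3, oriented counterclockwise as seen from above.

Let S be the flat disk x^2 + y^2 ≤ 16 in the plane z = 3, with upward unit normal n̂ = ẑ. By Stokes' theorem,

    ∮_C F · dr = ∬_S (∇ × F) · n̂ dS = ∬_D (curl F)_z dA,

where D is the disk x^2 + y^2 ≤ 16.

Compute the curl of F = (8y, -8x, 8z^2):
    (∇ × F)_x = ∂F_z/∂y - ∂F_y/∂z = 0,
    (∇ × F)_y = ∂F_x/∂z - ∂F_z/∂x = 0,
    (∇ × F)_z = ∂F_y/∂x - ∂F_x/∂y = -16.

On z = 3, (curl F)_z = -16.

Convert to polar (x = r cos θ, y = r sin θ, dA = r dr dθ); the integrand becomes -16, so

    ∬_D (curl F)_z dA = ∫_0^{2π} ∫_0^{4} (-16) · r dr dθ.

Inner (r from 0 to 4): -128.
Outer (θ from 0 to 2π): -256π.

Therefore ∮_C F · dr = -256π.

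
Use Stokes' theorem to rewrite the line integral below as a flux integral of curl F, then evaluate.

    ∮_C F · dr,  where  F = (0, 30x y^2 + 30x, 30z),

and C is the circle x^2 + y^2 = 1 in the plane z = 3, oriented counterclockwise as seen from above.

Let S be the flat disk x^2 + y^2 ≤ 1 in the plane z = 3, with upward unit normal n̂ = ẑ. By Stokes' theorem,

    ∮_C F · dr = ∬_S (∇ × F) · n̂ dS = ∬_D (curl F)_z dA,

where D is the disk x^2 + y^2 ≤ 1.

Compute the curl of F = (0, 30x y^2 + 30x, 30z):
    (∇ × F)_x = ∂F_z/∂y - ∂F_y/∂z = 0,
    (∇ × F)_y = ∂F_x/∂z - ∂F_z/∂x = 0,
    (∇ × F)_z = ∂F_y/∂x - ∂F_x/∂y = 30y^2 + 30.

On z = 3, (curl F)_z = 30y^2 + 30.

Convert to polar (x = r cos θ, y = r sin θ, dA = r dr dθ); the integrand becomes 30r^2sin(θ)^2 + 30, so

    ∬_D (curl F)_z dA = ∫_0^{2π} ∫_0^{1} (30r^2sin(θ)^2 + 30) · r dr dθ.

Inner (r from 0 to 1): 15sin(θ)^2/2 + 15.
Outer (θ from 0 to 2π): 75π/2.

Therefore ∮_C F · dr = 75π/2.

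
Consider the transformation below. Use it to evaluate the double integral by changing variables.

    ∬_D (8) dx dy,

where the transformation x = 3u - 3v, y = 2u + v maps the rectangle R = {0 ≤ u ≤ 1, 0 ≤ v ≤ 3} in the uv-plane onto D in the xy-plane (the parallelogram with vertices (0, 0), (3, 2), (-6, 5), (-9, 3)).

Compute the Jacobian determinant of (x, y) with respect to (u, v):

    ∂(x,y)/∂(u,v) = | 3  -3 | = (3)(1) - (-3)(2) = 9.
                   | 2  1 |

Its absolute value is |J| = 9 (the area scaling factor).

Substituting x = 3u - 3v, y = 2u + v into the integrand,

    8 → 8,

so the integral becomes

    ∬_R (8) · |J| du dv = ∫_0^1 ∫_0^3 (72) dv du.

Inner (v): 216.
Outer (u): 216.

Therefore ∬_D (8) dx dy = 216.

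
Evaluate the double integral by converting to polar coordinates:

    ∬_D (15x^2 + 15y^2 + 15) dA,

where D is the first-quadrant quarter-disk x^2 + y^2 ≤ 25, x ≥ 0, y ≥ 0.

The region D is 0 ≤ r ≤ 5, 0 ≤ θ ≤ π/2 in polar coordinates, where x = r cos(θ), y = r sin(θ), and dA = r dr dθ.

Under the substitution, the integrand becomes 15r^2 + 15, so

    ∬_D (15x^2 + 15y^2 + 15) dA = ∫_{0}^{π/2} ∫_{0}^{5} (15r^2 + 15) · r dr dθ.

Inner integral (in r): ∫_{0}^{5} (15r^2 + 15) · r dr = 10125/4.

Outer integral (in θ): ∫_{0}^{π/2} (10125/4) dθ = 10125π/8.

Therefore ∬_D (15x^2 + 15y^2 + 15) dA = 10125π/8.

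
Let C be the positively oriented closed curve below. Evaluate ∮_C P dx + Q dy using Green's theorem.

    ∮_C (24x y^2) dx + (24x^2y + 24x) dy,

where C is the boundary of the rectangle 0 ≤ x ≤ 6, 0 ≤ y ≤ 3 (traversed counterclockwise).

Green's theorem converts the closed line integral into a double integral over the enclosed region D:

    ∮_C P dx + Q dy = ∬_D (∂Q/∂x - ∂P/∂y) dA.

Here P = 24x y^2, Q = 24x^2y + 24x, so

    ∂Q/∂x = 48x y + 24,    ∂P/∂y = 48x y,
    ∂Q/∂x - ∂P/∂y = 24.

D is the region 0 ≤ x ≤ 6, 0 ≤ y ≤ 3. Evaluating the double integral:

    ∬_D (24) dA = ∫_0^{6} ∫_0^{3} (24) dy dx.

Inner (y from 0 to 3): 72.
Outer (x from 0 to 6): 432.

Therefore ∮_C P dx + Q dy = 432.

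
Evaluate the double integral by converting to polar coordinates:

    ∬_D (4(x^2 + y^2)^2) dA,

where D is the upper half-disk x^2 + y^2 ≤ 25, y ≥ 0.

The region D is 0 ≤ r ≤ 5, 0 ≤ θ ≤ π in polar coordinates, where x = r cos(θ), y = r sin(θ), and dA = r dr dθ.

Under the substitution, the integrand becomes 4r^4, so

    ∬_D (4(x^2 + y^2)^2) dA = ∫_{0}^{π} ∫_{0}^{5} (4r^4) · r dr dθ.

Inner integral (in r): ∫_{0}^{5} (4r^4) · r dr = 31250/3.

Outer integral (in θ): ∫_{0}^{π} (31250/3) dθ = 31250π/3.

Therefore ∬_D (4(x^2 + y^2)^2) dA = 31250π/3.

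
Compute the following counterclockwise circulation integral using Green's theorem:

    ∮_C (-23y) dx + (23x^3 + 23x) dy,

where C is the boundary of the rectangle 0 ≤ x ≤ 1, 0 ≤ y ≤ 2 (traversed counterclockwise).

Green's theorem converts the closed line integral into a double integral over the enclosed region D:

    ∮_C P dx + Q dy = ∬_D (∂Q/∂x - ∂P/∂y) dA.

Here P = -23y, Q = 23x^3 + 23x, so

    ∂Q/∂x = 69x^2 + 23,    ∂P/∂y = -23,
    ∂Q/∂x - ∂P/∂y = 69x^2 + 46.

D is the region 0 ≤ x ≤ 1, 0 ≤ y ≤ 2. Evaluating the double integral:

    ∬_D (69x^2 + 46) dA = ∫_0^{1} ∫_0^{2} (69x^2 + 46) dy dx.

Inner (y from 0 to 2): 138x^2 + 92.
Outer (x from 0 to 1): 138.

Therefore ∮_C P dx + Q dy = 138.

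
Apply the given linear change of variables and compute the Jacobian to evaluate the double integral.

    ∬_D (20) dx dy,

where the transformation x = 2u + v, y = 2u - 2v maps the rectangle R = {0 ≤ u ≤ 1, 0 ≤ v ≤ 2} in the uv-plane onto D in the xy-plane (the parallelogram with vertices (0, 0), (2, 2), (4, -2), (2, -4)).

Compute the Jacobian determinant of (x, y) with respect to (u, v):

    ∂(x,y)/∂(u,v) = | 2  1 | = (2)(-2) - (1)(2) = -6.
                   | 2  -2 |

Its absolute value is |J| = 6 (the area scaling factor).

Substituting x = 2u + v, y = 2u - 2v into the integrand,

    20 → 20,

so the integral becomes

    ∬_R (20) · |J| du dv = ∫_0^1 ∫_0^2 (120) dv du.

Inner (v): 240.
Outer (u): 240.

Therefore ∬_D (20) dx dy = 240.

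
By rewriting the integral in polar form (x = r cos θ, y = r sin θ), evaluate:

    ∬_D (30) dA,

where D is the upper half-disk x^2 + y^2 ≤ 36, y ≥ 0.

The region D is 0 ≤ r ≤ 6, 0 ≤ θ ≤ π in polar coordinates, where x = r cos(θ), y = r sin(θ), and dA = r dr dθ.

Under the substitution, the integrand becomes 30, so

    ∬_D (30) dA = ∫_{0}^{π} ∫_{0}^{6} (30) · r dr dθ.

Inner integral (in r): ∫_{0}^{6} (30) · r dr = 540.

Outer integral (in θ): ∫_{0}^{π} (540) dθ = 540π.

Therefore ∬_D (30) dA = 540π.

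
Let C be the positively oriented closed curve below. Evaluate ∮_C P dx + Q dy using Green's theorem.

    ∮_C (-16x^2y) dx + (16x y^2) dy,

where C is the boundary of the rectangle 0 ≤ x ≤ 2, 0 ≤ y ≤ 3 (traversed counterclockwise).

Green's theorem converts the closed line integral into a double integral over the enclosed region D:

    ∮_C P dx + Q dy = ∬_D (∂Q/∂x - ∂P/∂y) dA.

Here P = -16x^2y, Q = 16x y^2, so

    ∂Q/∂x = 16y^2,    ∂P/∂y = -16x^2,
    ∂Q/∂x - ∂P/∂y = 16x^2 + 16y^2.

D is the region 0 ≤ x ≤ 2, 0 ≤ y ≤ 3. Evaluating the double integral:

    ∬_D (16x^2 + 16y^2) dA = ∫_0^{2} ∫_0^{3} (16x^2 + 16y^2) dy dx.

Inner (y from 0 to 3): 48x^2 + 144.
Outer (x from 0 to 2): 416.

Therefore ∮_C P dx + Q dy = 416.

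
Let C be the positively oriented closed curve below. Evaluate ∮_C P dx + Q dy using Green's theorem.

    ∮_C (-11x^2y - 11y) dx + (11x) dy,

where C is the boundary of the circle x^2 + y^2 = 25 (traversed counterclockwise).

Green's theorem converts the closed line integral into a double integral over the enclosed region D:

    ∮_C P dx + Q dy = ∬_D (∂Q/∂x - ∂P/∂y) dA.

Here P = -11x^2y - 11y, Q = 11x, so

    ∂Q/∂x = 11,    ∂P/∂y = -11x^2 - 11,
    ∂Q/∂x - ∂P/∂y = 11x^2 + 22.

D is the region x^2 + y^2 ≤ 25. Evaluating the double integral:

In polar coordinates (x = r cos θ, y = r sin θ, dA = r dr dθ) the integrand becomes 11r^2cos(θ)^2 + 22, so

    ∬_D (11x^2 + 22) dA = ∫_0^{2π} ∫_0^{5} (11r^2cos(θ)^2 + 22) · r dr dθ.

Inner (r from 0 to 5): 6875cos(θ)^2/4 + 275.
Outer (θ from 0 to 2π): 9075π/4.

Therefore ∮_C P dx + Q dy = 9075π/4.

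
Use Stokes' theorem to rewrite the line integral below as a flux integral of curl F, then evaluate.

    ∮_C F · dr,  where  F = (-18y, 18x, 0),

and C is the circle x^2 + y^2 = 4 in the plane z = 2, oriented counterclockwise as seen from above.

Let S be the flat disk x^2 + y^2 ≤ 4 in the plane z = 2, with upward unit normal n̂ = ẑ. By Stokes' theorem,

    ∮_C F · dr = ∬_S (∇ × F) · n̂ dS = ∬_D (curl F)_z dA,

where D is the disk x^2 + y^2 ≤ 4.

Compute the curl of F = (-18y, 18x, 0):
    (∇ × F)_x = ∂F_z/∂y - ∂F_y/∂z = 0,
    (∇ × F)_y = ∂F_x/∂z - ∂F_z/∂x = 0,
    (∇ × F)_z = ∂F_y/∂x - ∂F_x/∂y = 36.

On z = 2, (curl F)_z = 36.

Convert to polar (x = r cos θ, y = r sin θ, dA = r dr dθ); the integrand becomes 36, so

    ∬_D (curl F)_z dA = ∫_0^{2π} ∫_0^{2} (36) · r dr dθ.

Inner (r from 0 to 2): 72.
Outer (θ from 0 to 2π): 144π.

Therefore ∮_C F · dr = 144π.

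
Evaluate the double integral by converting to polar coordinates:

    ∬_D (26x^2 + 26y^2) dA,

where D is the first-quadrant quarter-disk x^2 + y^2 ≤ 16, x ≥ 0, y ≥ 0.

The region D is 0 ≤ r ≤ 4, 0 ≤ θ ≤ π/2 in polar coordinates, where x = r cos(θ), y = r sin(θ), and dA = r dr dθ.

Under the substitution, the integrand becomes 26r^2, so

    ∬_D (26x^2 + 26y^2) dA = ∫_{0}^{π/2} ∫_{0}^{4} (26r^2) · r dr dθ.

Inner integral (in r): ∫_{0}^{4} (26r^2) · r dr = 1664.

Outer integral (in θ): ∫_{0}^{π/2} (1664) dθ = 832π.

Therefore ∬_D (26x^2 + 26y^2) dA = 832π.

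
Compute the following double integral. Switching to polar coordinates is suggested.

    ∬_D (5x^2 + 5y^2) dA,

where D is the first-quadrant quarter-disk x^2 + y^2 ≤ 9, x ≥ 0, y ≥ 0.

The region D is 0 ≤ r ≤ 3, 0 ≤ θ ≤ π/2 in polar coordinates, where x = r cos(θ), y = r sin(θ), and dA = r dr dθ.

Under the substitution, the integrand becomes 5r^2, so

    ∬_D (5x^2 + 5y^2) dA = ∫_{0}^{π/2} ∫_{0}^{3} (5r^2) · r dr dθ.

Inner integral (in r): ∫_{0}^{3} (5r^2) · r dr = 405/4.

Outer integral (in θ): ∫_{0}^{π/2} (405/4) dθ = 405π/8.

Therefore ∬_D (5x^2 + 5y^2) dA = 405π/8.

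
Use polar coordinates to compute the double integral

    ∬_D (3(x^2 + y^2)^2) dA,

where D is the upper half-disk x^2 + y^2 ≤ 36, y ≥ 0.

The region D is 0 ≤ r ≤ 6, 0 ≤ θ ≤ π in polar coordinates, where x = r cos(θ), y = r sin(θ), and dA = r dr dθ.

Under the substitution, the integrand becomes 3r^4, so

    ∬_D (3(x^2 + y^2)^2) dA = ∫_{0}^{π} ∫_{0}^{6} (3r^4) · r dr dθ.

Inner integral (in r): ∫_{0}^{6} (3r^4) · r dr = 23328.

Outer integral (in θ): ∫_{0}^{π} (23328) dθ = 23328π.

Therefore ∬_D (3(x^2 + y^2)^2) dA = 23328π.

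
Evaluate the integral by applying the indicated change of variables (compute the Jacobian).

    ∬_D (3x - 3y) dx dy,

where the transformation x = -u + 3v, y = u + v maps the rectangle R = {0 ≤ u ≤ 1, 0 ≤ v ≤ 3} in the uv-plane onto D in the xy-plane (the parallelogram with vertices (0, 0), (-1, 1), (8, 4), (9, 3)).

Compute the Jacobian determinant of (x, y) with respect to (u, v):

    ∂(x,y)/∂(u,v) = | -1  3 | = (-1)(1) - (3)(1) = -4.
                   | 1  1 |

Its absolute value is |J| = 4 (the area scaling factor).

Substituting x = -u + 3v, y = u + v into the integrand,

    3x - 3y → -6u + 6v,

so the integral becomes

    ∬_R (-6u + 6v) · |J| du dv = ∫_0^1 ∫_0^3 (-24u + 24v) dv du.

Inner (v): 108 - 72u.
Outer (u): 72.

Therefore ∬_D (3x - 3y) dx dy = 72.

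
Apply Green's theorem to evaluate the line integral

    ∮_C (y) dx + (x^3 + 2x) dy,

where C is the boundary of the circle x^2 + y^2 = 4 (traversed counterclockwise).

Green's theorem converts the closed line integral into a double integral over the enclosed region D:

    ∮_C P dx + Q dy = ∬_D (∂Q/∂x - ∂P/∂y) dA.

Here P = y, Q = x^3 + 2x, so

    ∂Q/∂x = 3x^2 + 2,    ∂P/∂y = 1,
    ∂Q/∂x - ∂P/∂y = 3x^2 + 1.

D is the region x^2 + y^2 ≤ 4. Evaluating the double integral:

In polar coordinates (x = r cos θ, y = r sin θ, dA = r dr dθ) the integrand becomes 3r^2cos(θ)^2 + 1, so

    ∬_D (3x^2 + 1) dA = ∫_0^{2π} ∫_0^{2} (3r^2cos(θ)^2 + 1) · r dr dθ.

Inner (r from 0 to 2): 12cos(θ)^2 + 2.
Outer (θ from 0 to 2π): 16π.

Therefore ∮_C P dx + Q dy = 16π.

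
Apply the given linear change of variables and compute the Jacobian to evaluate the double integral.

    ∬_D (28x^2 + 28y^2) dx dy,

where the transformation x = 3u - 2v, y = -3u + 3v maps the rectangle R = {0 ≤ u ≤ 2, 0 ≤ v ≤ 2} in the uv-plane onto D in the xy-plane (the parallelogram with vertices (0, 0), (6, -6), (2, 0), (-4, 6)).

Compute the Jacobian determinant of (x, y) with respect to (u, v):

    ∂(x,y)/∂(u,v) = | 3  -2 | = (3)(3) - (-2)(-3) = 3.
                   | -3  3 |

Its absolute value is |J| = 3 (the area scaling factor).

Substituting x = 3u - 2v, y = -3u + 3v into the integrand,

    28x^2 + 28y^2 → 504u^2 - 840u v + 364v^2,

so the integral becomes

    ∬_R (504u^2 - 840u v + 364v^2) · |J| du dv = ∫_0^2 ∫_0^2 (1512u^2 - 2520u v + 1092v^2) dv du.

Inner (v): 3024u^2 - 5040u + 2912.
Outer (u): 3808.

Therefore ∬_D (28x^2 + 28y^2) dx dy = 3808.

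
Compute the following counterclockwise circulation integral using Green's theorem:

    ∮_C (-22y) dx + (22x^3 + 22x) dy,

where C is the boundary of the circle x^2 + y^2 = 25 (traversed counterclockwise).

Green's theorem converts the closed line integral into a double integral over the enclosed region D:

    ∮_C P dx + Q dy = ∬_D (∂Q/∂x - ∂P/∂y) dA.

Here P = -22y, Q = 22x^3 + 22x, so

    ∂Q/∂x = 66x^2 + 22,    ∂P/∂y = -22,
    ∂Q/∂x - ∂P/∂y = 66x^2 + 44.

D is the region x^2 + y^2 ≤ 25. Evaluating the double integral:

In polar coordinates (x = r cos θ, y = r sin θ, dA = r dr dθ) the integrand becomes 66r^2cos(θ)^2 + 44, so

    ∬_D (66x^2 + 44) dA = ∫_0^{2π} ∫_0^{5} (66r^2cos(θ)^2 + 44) · r dr dθ.

Inner (r from 0 to 5): 20625cos(θ)^2/2 + 550.
Outer (θ from 0 to 2π): 22825π/2.

Therefore ∮_C P dx + Q dy = 22825π/2.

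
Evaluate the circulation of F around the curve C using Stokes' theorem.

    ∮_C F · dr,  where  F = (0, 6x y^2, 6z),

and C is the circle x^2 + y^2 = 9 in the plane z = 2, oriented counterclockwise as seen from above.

Let S be the flat disk x^2 + y^2 ≤ 9 in the plane z = 2, with upward unit normal n̂ = ẑ. By Stokes' theorem,

    ∮_C F · dr = ∬_S (∇ × F) · n̂ dS = ∬_D (curl F)_z dA,

where D is the disk x^2 + y^2 ≤ 9.

Compute the curl of F = (0, 6x y^2, 6z):
    (∇ × F)_x = ∂F_z/∂y - ∂F_y/∂z = 0,
    (∇ × F)_y = ∂F_x/∂z - ∂F_z/∂x = 0,
    (∇ × F)_z = ∂F_y/∂x - ∂F_x/∂y = 6y^2.

On z = 2, (curl F)_z = 6y^2.

Convert to polar (x = r cos θ, y = r sin θ, dA = r dr dθ); the integrand becomes 6r^2sin(θ)^2, so

    ∬_D (curl F)_z dA = ∫_0^{2π} ∫_0^{3} (6r^2sin(θ)^2) · r dr dθ.

Inner (r from 0 to 3): 243sin(θ)^2/2.
Outer (θ from 0 to 2π): 243π/2.

Therefore ∮_C F · dr = 243π/2.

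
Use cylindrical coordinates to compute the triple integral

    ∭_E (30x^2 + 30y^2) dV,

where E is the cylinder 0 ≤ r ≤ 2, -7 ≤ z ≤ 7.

In cylindrical coordinates, x = r cos(θ), y = r sin(θ), z = z, and dV = r dr dθ dz.

The integrand becomes 30r^2, so

    ∭_E (30x^2 + 30y^2) dV = ∫_{0}^{2π} ∫_{0}^{2} ∫_{-7}^{7} (30r^2) · r dz dr dθ.

Inner (z): 420r^3.
Middle (r from 0 to 2): 1680.
Outer (θ): 3360π.

Therefore the triple integral equals 3360π.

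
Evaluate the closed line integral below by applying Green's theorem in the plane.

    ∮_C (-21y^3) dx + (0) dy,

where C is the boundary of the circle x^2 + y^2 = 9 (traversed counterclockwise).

Green's theorem converts the closed line integral into a double integral over the enclosed region D:

    ∮_C P dx + Q dy = ∬_D (∂Q/∂x - ∂P/∂y) dA.

Here P = -21y^3, Q = 0, so

    ∂Q/∂x = 0,    ∂P/∂y = -63y^2,
    ∂Q/∂x - ∂P/∂y = 63y^2.

D is the region x^2 + y^2 ≤ 9. Evaluating the double integral:

In polar coordinates (x = r cos θ, y = r sin θ, dA = r dr dθ) the integrand becomes 63r^2sin(θ)^2, so

    ∬_D (63y^2) dA = ∫_0^{2π} ∫_0^{3} (63r^2sin(θ)^2) · r dr dθ.

Inner (r from 0 to 3): 5103sin(θ)^2/4.
Outer (θ from 0 to 2π): 5103π/4.

Therefore ∮_C P dx + Q dy = 5103π/4.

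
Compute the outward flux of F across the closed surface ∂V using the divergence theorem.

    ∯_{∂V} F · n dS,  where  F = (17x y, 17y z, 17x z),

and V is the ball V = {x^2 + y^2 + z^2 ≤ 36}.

By the divergence theorem,

    ∯_{∂V} F · n dS = ∭_V (∇ · F) dV.

Compute the divergence:
    ∇ · F = ∂F_x/∂x + ∂F_y/∂y + ∂F_z/∂z = 17y + 17z + 17x = 17x + 17y + 17z.

In spherical coordinates, x = ρ sin(φ) cos(θ), y = ρ sin(φ) sin(θ), z = ρ cos(φ), dV = ρ^2 sin(φ) dρ dφ dθ, with 0 ≤ ρ ≤ 6, 0 ≤ φ ≤ π, 0 ≤ θ ≤ 2π.

The integrand, after substitution and multiplying by the volume element, becomes (17ρ (sqrt(2)sin(φ)sin(θ + π/4) + cos(φ))) · ρ^2 sin(φ), so

    ∭_V (∇·F) dV = ∫_0^{2π} ∫_0^{π} ∫_0^{6} (17ρ (sqrt(2)sin(φ)sin(θ + π/4) + cos(φ))) · ρ^2 sin(φ) dρ dφ dθ.

Inner (ρ from 0 to 6): 5508(sqrt(2)sin(φ)sin(θ + π/4) + cos(φ))sin(φ).
Middle (φ from 0 to π): 2754sqrt(2)π sin(θ + π/4).
Outer (θ from 0 to 2π): 0.

Therefore ∯_{∂V} F · n dS = 0.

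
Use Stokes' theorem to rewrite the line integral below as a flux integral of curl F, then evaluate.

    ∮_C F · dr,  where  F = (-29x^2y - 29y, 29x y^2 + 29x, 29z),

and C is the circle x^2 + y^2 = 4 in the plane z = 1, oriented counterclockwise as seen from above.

Let S be the flat disk x^2 + y^2 ≤ 4 in the plane z = 1, with upward unit normal n̂ = ẑ. By Stokes' theorem,

    ∮_C F · dr = ∬_S (∇ × F) · n̂ dS = ∬_D (curl F)_z dA,

where D is the disk x^2 + y^2 ≤ 4.

Compute the curl of F = (-29x^2y - 29y, 29x y^2 + 29x, 29z):
    (∇ × F)_x = ∂F_z/∂y - ∂F_y/∂z = 0,
    (∇ × F)_y = ∂F_x/∂z - ∂F_z/∂x = 0,
    (∇ × F)_z = ∂F_y/∂x - ∂F_x/∂y = 29x^2 + 29y^2 + 58.

On z = 1, (curl F)_z = 29x^2 + 29y^2 + 58.

Convert to polar (x = r cos θ, y = r sin θ, dA = r dr dθ); the integrand becomes 29r^2 + 58, so

    ∬_D (curl F)_z dA = ∫_0^{2π} ∫_0^{2} (29r^2 + 58) · r dr dθ.

Inner (r from 0 to 2): 232.
Outer (θ from 0 to 2π): 464π.

Therefore ∮_C F · dr = 464π.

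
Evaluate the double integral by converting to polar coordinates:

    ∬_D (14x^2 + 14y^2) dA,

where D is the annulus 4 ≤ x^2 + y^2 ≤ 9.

The region D is 2 ≤ r ≤ 3, 0 ≤ θ ≤ 2π in polar coordinates, where x = r cos(θ), y = r sin(θ), and dA = r dr dθ.

Under the substitution, the integrand becomes 14r^2, so

    ∬_D (14x^2 + 14y^2) dA = ∫_{0}^{2π} ∫_{2}^{3} (14r^2) · r dr dθ.

Inner integral (in r): ∫_{2}^{3} (14r^2) · r dr = 455/2.

Outer integral (in θ): ∫_{0}^{2π} (455/2) dθ = 455π.

Therefore ∬_D (14x^2 + 14y^2) dA = 455π.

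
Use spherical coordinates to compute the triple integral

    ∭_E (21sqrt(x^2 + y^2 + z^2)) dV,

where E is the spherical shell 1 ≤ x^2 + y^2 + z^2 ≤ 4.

In spherical coordinates, x = ρ sin(φ) cos(θ), y = ρ sin(φ) sin(θ), z = ρ cos(φ), and dV = ρ^2 sin(φ) dρ dφ dθ.

The integrand becomes 21ρ, so

    ∭_E (21sqrt(x^2 + y^2 + z^2)) dV = ∫_{0}^{2π} ∫_{0}^{π} ∫_{1}^{2} (21ρ) · ρ^2 sin(φ) dρ dφ dθ.

Inner (ρ): 315sin(φ)/4.
Middle (φ): 315/2.
Outer (θ): 315π.

Therefore the triple integral equals 315π.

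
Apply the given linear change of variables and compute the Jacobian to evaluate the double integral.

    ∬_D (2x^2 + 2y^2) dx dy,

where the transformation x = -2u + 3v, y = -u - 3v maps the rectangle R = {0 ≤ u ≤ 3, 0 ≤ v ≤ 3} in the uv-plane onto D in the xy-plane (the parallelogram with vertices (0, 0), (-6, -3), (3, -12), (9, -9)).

Compute the Jacobian determinant of (x, y) with respect to (u, v):

    ∂(x,y)/∂(u,v) = | -2  3 | = (-2)(-3) - (3)(-1) = 9.
                   | -1  -3 |

Its absolute value is |J| = 9 (the area scaling factor).

Substituting x = -2u + 3v, y = -u - 3v into the integrand,

    2x^2 + 2y^2 → 10u^2 - 12u v + 36v^2,

so the integral becomes

    ∬_R (10u^2 - 12u v + 36v^2) · |J| du dv = ∫_0^3 ∫_0^3 (90u^2 - 108u v + 324v^2) dv du.

Inner (v): 270u^2 - 486u + 2916.
Outer (u): 8991.

Therefore ∬_D (2x^2 + 2y^2) dx dy = 8991.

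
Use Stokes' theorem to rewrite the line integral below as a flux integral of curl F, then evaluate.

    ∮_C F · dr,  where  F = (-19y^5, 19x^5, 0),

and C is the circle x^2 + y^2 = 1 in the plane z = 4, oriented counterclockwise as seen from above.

Let S be the flat disk x^2 + y^2 ≤ 1 in the plane z = 4, with upward unit normal n̂ = ẑ. By Stokes' theorem,

    ∮_C F · dr = ∬_S (∇ × F) · n̂ dS = ∬_D (curl F)_z dA,

where D is the disk x^2 + y^2 ≤ 1.

Compute the curl of F = (-19y^5, 19x^5, 0):
    (∇ × F)_x = ∂F_z/∂y - ∂F_y/∂z = 0,
    (∇ × F)_y = ∂F_x/∂z - ∂F_z/∂x = 0,
    (∇ × F)_z = ∂F_y/∂x - ∂F_x/∂y = 95x^4 + 95y^4.

On z = 4, (curl F)_z = 95x^4 + 95y^4.

Convert to polar (x = r cos θ, y = r sin θ, dA = r dr dθ); the integrand becomes 95r^4(sin(θ)^4 + cos(θ)^4), so

    ∬_D (curl F)_z dA = ∫_0^{2π} ∫_0^{1} (95r^4(sin(θ)^4 + cos(θ)^4)) · r dr dθ.

Inner (r from 0 to 1): 95sin(θ)^4/6 + 95cos(θ)^4/6.
Outer (θ from 0 to 2π): 95π/4.

Therefore ∮_C F · dr = 95π/4.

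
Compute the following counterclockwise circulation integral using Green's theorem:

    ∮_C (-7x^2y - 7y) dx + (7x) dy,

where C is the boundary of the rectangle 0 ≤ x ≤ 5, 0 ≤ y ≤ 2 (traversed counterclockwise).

Green's theorem converts the closed line integral into a double integral over the enclosed region D:

    ∮_C P dx + Q dy = ∬_D (∂Q/∂x - ∂P/∂y) dA.

Here P = -7x^2y - 7y, Q = 7x, so

    ∂Q/∂x = 7,    ∂P/∂y = -7x^2 - 7,
    ∂Q/∂x - ∂P/∂y = 7x^2 + 14.

D is the region 0 ≤ x ≤ 5, 0 ≤ y ≤ 2. Evaluating the double integral:

    ∬_D (7x^2 + 14) dA = ∫_0^{5} ∫_0^{2} (7x^2 + 14) dy dx.

Inner (y from 0 to 2): 14x^2 + 28.
Outer (x from 0 to 5): 2170/3.

Therefore ∮_C P dx + Q dy = 2170/3.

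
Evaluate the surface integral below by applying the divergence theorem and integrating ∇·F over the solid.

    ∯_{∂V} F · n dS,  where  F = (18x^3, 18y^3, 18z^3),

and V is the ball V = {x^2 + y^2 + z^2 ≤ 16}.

By the divergence theorem,

    ∯_{∂V} F · n dS = ∭_V (∇ · F) dV.

Compute the divergence:
    ∇ · F = ∂F_x/∂x + ∂F_y/∂y + ∂F_z/∂z = 54x^2 + 54y^2 + 54z^2.

In spherical coordinates, x = ρ sin(φ) cos(θ), y = ρ sin(φ) sin(θ), z = ρ cos(φ), dV = ρ^2 sin(φ) dρ dφ dθ, with 0 ≤ ρ ≤ 4, 0 ≤ φ ≤ π, 0 ≤ θ ≤ 2π.

The integrand, after substitution and multiplying by the volume element, becomes (54ρ^2) · ρ^2 sin(φ), so

    ∭_V (∇·F) dV = ∫_0^{2π} ∫_0^{π} ∫_0^{4} (54ρ^2) · ρ^2 sin(φ) dρ dφ dθ.

Inner (ρ from 0 to 4): 55296sin(φ)/5.
Middle (φ from 0 to π): 110592/5.
Outer (θ from 0 to 2π): 221184π/5.

Therefore ∯_{∂V} F · n dS = 221184π/5.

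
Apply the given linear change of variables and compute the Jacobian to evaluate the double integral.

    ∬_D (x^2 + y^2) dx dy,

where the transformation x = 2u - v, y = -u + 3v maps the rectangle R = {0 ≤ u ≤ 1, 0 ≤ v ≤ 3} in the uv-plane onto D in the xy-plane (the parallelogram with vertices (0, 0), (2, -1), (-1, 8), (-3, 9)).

Compute the Jacobian determinant of (x, y) with respect to (u, v):

    ∂(x,y)/∂(u,v) = | 2  -1 | = (2)(3) - (-1)(-1) = 5.
                   | -1  3 |

Its absolute value is |J| = 5 (the area scaling factor).

Substituting x = 2u - v, y = -u + 3v into the integrand,

    x^2 + y^2 → 5u^2 - 10u v + 10v^2,

so the integral becomes

    ∬_R (5u^2 - 10u v + 10v^2) · |J| du dv = ∫_0^1 ∫_0^3 (25u^2 - 50u v + 50v^2) dv du.

Inner (v): 75u^2 - 225u + 450.
Outer (u): 725/2.

Therefore ∬_D (x^2 + y^2) dx dy = 725/2.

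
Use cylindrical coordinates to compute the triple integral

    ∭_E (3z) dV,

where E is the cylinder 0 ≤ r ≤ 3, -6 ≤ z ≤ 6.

In cylindrical coordinates, x = r cos(θ), y = r sin(θ), z = z, and dV = r dr dθ dz.

The integrand becomes 3z, so

    ∭_E (3z) dV = ∫_{0}^{2π} ∫_{0}^{3} ∫_{-6}^{6} (3z) · r dz dr dθ.

Inner (z): 0.
Middle (r from 0 to 3): 0.
Outer (θ): 0.

Therefore the triple integral equals 0.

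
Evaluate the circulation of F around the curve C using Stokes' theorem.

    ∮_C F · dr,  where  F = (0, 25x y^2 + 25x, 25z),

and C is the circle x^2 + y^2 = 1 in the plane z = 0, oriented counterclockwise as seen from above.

Let S be the flat disk x^2 + y^2 ≤ 1 in the plane z = 0, with upward unit normal n̂ = ẑ. By Stokes' theorem,

    ∮_C F · dr = ∬_S (∇ × F) · n̂ dS = ∬_D (curl F)_z dA,

where D is the disk x^2 + y^2 ≤ 1.

Compute the curl of F = (0, 25x y^2 + 25x, 25z):
    (∇ × F)_x = ∂F_z/∂y - ∂F_y/∂z = 0,
    (∇ × F)_y = ∂F_x/∂z - ∂F_z/∂x = 0,
    (∇ × F)_z = ∂F_y/∂x - ∂F_x/∂y = 25y^2 + 25.

On z = 0, (curl F)_z = 25y^2 + 25.

Convert to polar (x = r cos θ, y = r sin θ, dA = r dr dθ); the integrand becomes 25r^2sin(θ)^2 + 25, so

    ∬_D (curl F)_z dA = ∫_0^{2π} ∫_0^{1} (25r^2sin(θ)^2 + 25) · r dr dθ.

Inner (r from 0 to 1): 25sin(θ)^2/4 + 25/2.
Outer (θ from 0 to 2π): 125π/4.

Therefore ∮_C F · dr = 125π/4.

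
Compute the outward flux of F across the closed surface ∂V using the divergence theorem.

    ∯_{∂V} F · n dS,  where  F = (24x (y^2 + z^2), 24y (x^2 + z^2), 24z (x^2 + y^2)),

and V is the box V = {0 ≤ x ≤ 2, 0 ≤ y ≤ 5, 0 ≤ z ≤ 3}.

By the divergence theorem,

    ∯_{∂V} F · n dS = ∭_V (∇ · F) dV.

Compute the divergence:
    ∇ · F = ∂F_x/∂x + ∂F_y/∂y + ∂F_z/∂z = 24y^2 + 24z^2 + 24x^2 + 24z^2 + 24x^2 + 24y^2 = 48x^2 + 48y^2 + 48z^2.

V is a rectangular box, so dV = dx dy dz with 0 ≤ x ≤ 2, 0 ≤ y ≤ 5, 0 ≤ z ≤ 3.

Integrate (48x^2 + 48y^2 + 48z^2) over V as an iterated integral:

    ∭_V (∇·F) dV = ∫_0^{2} ∫_0^{5} ∫_0^{3} (48x^2 + 48y^2 + 48z^2) dz dy dx.

Inner (z from 0 to 3): 144x^2 + 144y^2 + 432.
Middle (y from 0 to 5): 720x^2 + 8160.
Outer (x from 0 to 2): 18240.

Therefore ∯_{∂V} F · n dS = 18240.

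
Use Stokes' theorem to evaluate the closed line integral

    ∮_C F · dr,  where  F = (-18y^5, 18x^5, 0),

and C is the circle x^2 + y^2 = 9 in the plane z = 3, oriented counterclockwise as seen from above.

Let S be the flat disk x^2 + y^2 ≤ 9 in the plane z = 3, with upward unit normal n̂ = ẑ. By Stokes' theorem,

    ∮_C F · dr = ∬_S (∇ × F) · n̂ dS = ∬_D (curl F)_z dA,

where D is the disk x^2 + y^2 ≤ 9.

Compute the curl of F = (-18y^5, 18x^5, 0):
    (∇ × F)_x = ∂F_z/∂y - ∂F_y/∂z = 0,
    (∇ × F)_y = ∂F_x/∂z - ∂F_z/∂x = 0,
    (∇ × F)_z = ∂F_y/∂x - ∂F_x/∂y = 90x^4 + 90y^4.

On z = 3, (curl F)_z = 90x^4 + 90y^4.

Convert to polar (x = r cos θ, y = r sin θ, dA = r dr dθ); the integrand becomes 90r^4(sin(θ)^4 + cos(θ)^4), so

    ∬_D (curl F)_z dA = ∫_0^{2π} ∫_0^{3} (90r^4(sin(θ)^4 + cos(θ)^4)) · r dr dθ.

Inner (r from 0 to 3): 10935sin(θ)^4 + 10935cos(θ)^4.
Outer (θ from 0 to 2π): 32805π/2.

Therefore ∮_C F · dr = 32805π/2.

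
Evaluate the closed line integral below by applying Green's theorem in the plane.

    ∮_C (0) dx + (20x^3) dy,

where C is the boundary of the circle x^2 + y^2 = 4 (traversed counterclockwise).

Green's theorem converts the closed line integral into a double integral over the enclosed region D:

    ∮_C P dx + Q dy = ∬_D (∂Q/∂x - ∂P/∂y) dA.

Here P = 0, Q = 20x^3, so

    ∂Q/∂x = 60x^2,    ∂P/∂y = 0,
    ∂Q/∂x - ∂P/∂y = 60x^2.

D is the region x^2 + y^2 ≤ 4. Evaluating the double integral:

In polar coordinates (x = r cos θ, y = r sin θ, dA = r dr dθ) the integrand becomes 60r^2cos(θ)^2, so

    ∬_D (60x^2) dA = ∫_0^{2π} ∫_0^{2} (60r^2cos(θ)^2) · r dr dθ.

Inner (r from 0 to 2): 240cos(θ)^2.
Outer (θ from 0 to 2π): 240π.

Therefore ∮_C P dx + Q dy = 240π.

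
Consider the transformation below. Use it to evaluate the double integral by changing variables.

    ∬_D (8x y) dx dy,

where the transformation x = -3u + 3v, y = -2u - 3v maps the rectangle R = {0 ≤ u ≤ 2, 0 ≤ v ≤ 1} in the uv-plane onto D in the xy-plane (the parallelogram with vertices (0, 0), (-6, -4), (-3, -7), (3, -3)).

Compute the Jacobian determinant of (x, y) with respect to (u, v):

    ∂(x,y)/∂(u,v) = | -3  3 | = (-3)(-3) - (3)(-2) = 15.
                   | -2  -3 |

Its absolute value is |J| = 15 (the area scaling factor).

Substituting x = -3u + 3v, y = -2u - 3v into the integrand,

    8x y → 48u^2 + 24u v - 72v^2,

so the integral becomes

    ∬_R (48u^2 + 24u v - 72v^2) · |J| du dv = ∫_0^2 ∫_0^1 (720u^2 + 360u v - 1080v^2) dv du.

Inner (v): 720u^2 + 180u - 360.
Outer (u): 1560.

Therefore ∬_D (8x y) dx dy = 1560.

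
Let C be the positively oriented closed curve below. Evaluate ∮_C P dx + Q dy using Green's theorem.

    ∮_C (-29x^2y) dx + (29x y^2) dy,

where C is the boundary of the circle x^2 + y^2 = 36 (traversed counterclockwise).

Green's theorem converts the closed line integral into a double integral over the enclosed region D:

    ∮_C P dx + Q dy = ∬_D (∂Q/∂x - ∂P/∂y) dA.

Here P = -29x^2y, Q = 29x y^2, so

    ∂Q/∂x = 29y^2,    ∂P/∂y = -29x^2,
    ∂Q/∂x - ∂P/∂y = 29x^2 + 29y^2.

D is the region x^2 + y^2 ≤ 36. Evaluating the double integral:

In polar coordinates (x = r cos θ, y = r sin θ, dA = r dr dθ) the integrand becomes 29r^2, so

    ∬_D (29x^2 + 29y^2) dA = ∫_0^{2π} ∫_0^{6} (29r^2) · r dr dθ.

Inner (r from 0 to 6): 9396.
Outer (θ from 0 to 2π): 18792π.

Therefore ∮_C P dx + Q dy = 18792π.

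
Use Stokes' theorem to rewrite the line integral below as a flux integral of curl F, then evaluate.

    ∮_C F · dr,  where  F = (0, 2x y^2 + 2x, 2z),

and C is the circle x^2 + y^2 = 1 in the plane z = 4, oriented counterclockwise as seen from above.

Let S be the flat disk x^2 + y^2 ≤ 1 in the plane z = 4, with upward unit normal n̂ = ẑ. By Stokes' theorem,

    ∮_C F · dr = ∬_S (∇ × F) · n̂ dS = ∬_D (curl F)_z dA,

where D is the disk x^2 + y^2 ≤ 1.

Compute the curl of F = (0, 2x y^2 + 2x, 2z):
    (∇ × F)_x = ∂F_z/∂y - ∂F_y/∂z = 0,
    (∇ × F)_y = ∂F_x/∂z - ∂F_z/∂x = 0,
    (∇ × F)_z = ∂F_y/∂x - ∂F_x/∂y = 2y^2 + 2.

On z = 4, (curl F)_z = 2y^2 + 2.

Convert to polar (x = r cos θ, y = r sin θ, dA = r dr dθ); the integrand becomes 2r^2sin(θ)^2 + 2, so

    ∬_D (curl F)_z dA = ∫_0^{2π} ∫_0^{1} (2r^2sin(θ)^2 + 2) · r dr dθ.

Inner (r from 0 to 1): sin(θ)^2/2 + 1.
Outer (θ from 0 to 2π): 5π/2.

Therefore ∮_C F · dr = 5π/2.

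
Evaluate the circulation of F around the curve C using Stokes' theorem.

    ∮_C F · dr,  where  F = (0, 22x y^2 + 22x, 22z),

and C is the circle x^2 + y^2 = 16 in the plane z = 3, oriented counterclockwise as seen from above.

Let S be the flat disk x^2 + y^2 ≤ 16 in the plane z = 3, with upward unit normal n̂ = ẑ. By Stokes' theorem,

    ∮_C F · dr = ∬_S (∇ × F) · n̂ dS = ∬_D (curl F)_z dA,

where D is the disk x^2 + y^2 ≤ 16.

Compute the curl of F = (0, 22x y^2 + 22x, 22z):
    (∇ × F)_x = ∂F_z/∂y - ∂F_y/∂z = 0,
    (∇ × F)_y = ∂F_x/∂z - ∂F_z/∂x = 0,
    (∇ × F)_z = ∂F_y/∂x - ∂F_x/∂y = 22y^2 + 22.

On z = 3, (curl F)_z = 22y^2 + 22.

Convert to polar (x = r cos θ, y = r sin θ, dA = r dr dθ); the integrand becomes 22r^2sin(θ)^2 + 22, so

    ∬_D (curl F)_z dA = ∫_0^{2π} ∫_0^{4} (22r^2sin(θ)^2 + 22) · r dr dθ.

Inner (r from 0 to 4): 1408sin(θ)^2 + 176.
Outer (θ from 0 to 2π): 1760π.

Therefore ∮_C F · dr = 1760π.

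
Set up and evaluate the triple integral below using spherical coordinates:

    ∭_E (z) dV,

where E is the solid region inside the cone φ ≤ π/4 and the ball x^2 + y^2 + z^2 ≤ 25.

In spherical coordinates, x = ρ sin(φ) cos(θ), y = ρ sin(φ) sin(θ), z = ρ cos(φ), and dV = ρ^2 sin(φ) dρ dφ dθ.

The integrand becomes ρ cos(φ), so

    ∭_E (z) dV = ∫_{0}^{2π} ∫_{0}^{π/4} ∫_{0}^{5} (ρ cos(φ)) · ρ^2 sin(φ) dρ dφ dθ.

Inner (ρ): 625sin(2φ)/8.
Middle (φ): 625/16.
Outer (θ): 625π/8.

Therefore the triple integral equals 625π/8.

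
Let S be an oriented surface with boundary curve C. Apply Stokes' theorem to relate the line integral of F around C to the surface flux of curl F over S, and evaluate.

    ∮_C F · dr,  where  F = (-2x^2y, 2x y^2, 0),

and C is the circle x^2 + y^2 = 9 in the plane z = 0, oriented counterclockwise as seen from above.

Let S be the flat disk x^2 + y^2 ≤ 9 in the plane z = 0, with upward unit normal n̂ = ẑ. By Stokes' theorem,

    ∮_C F · dr = ∬_S (∇ × F) · n̂ dS = ∬_D (curl F)_z dA,

where D is the disk x^2 + y^2 ≤ 9.

Compute the curl of F = (-2x^2y, 2x y^2, 0):
    (∇ × F)_x = ∂F_z/∂y - ∂F_y/∂z = 0,
    (∇ × F)_y = ∂F_x/∂z - ∂F_z/∂x = 0,
    (∇ × F)_z = ∂F_y/∂x - ∂F_x/∂y = 2x^2 + 2y^2.

On z = 0, (curl F)_z = 2x^2 + 2y^2.

Convert to polar (x = r cos θ, y = r sin θ, dA = r dr dθ); the integrand becomes 2r^2, so

    ∬_D (curl F)_z dA = ∫_0^{2π} ∫_0^{3} (2r^2) · r dr dθ.

Inner (r from 0 to 3): 81/2.
Outer (θ from 0 to 2π): 81π.

Therefore ∮_C F · dr = 81π.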